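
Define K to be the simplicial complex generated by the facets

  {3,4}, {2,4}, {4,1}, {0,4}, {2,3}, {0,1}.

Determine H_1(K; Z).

H_1 ≅ Z^2.

K has 5 vertices, 6 edges.
rank ∂_1 = 4, rank ∂_2 = 0 ⇒ b_1 = 6 − 4 − 0 = 2. So H_1 = Z^2.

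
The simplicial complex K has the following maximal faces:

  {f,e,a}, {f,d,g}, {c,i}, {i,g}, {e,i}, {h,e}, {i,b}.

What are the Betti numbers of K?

We work with the vertex ordering a < b < c < d < e < f < g < h < i. The simplices of K, each written with vertices in increasing order, are:

  0-simplices (9): a, b, c, d, e, f, g, h, i
  1-simplices (11): ae, af, bi, ci, df, dg, ef, eh, ei, fg, gi
  2-simplices (2): aef, dfg

so the chain groups are C_0 ≅ Z^9, C_1 ≅ Z^11, C_2 ≅ Z^2.

The boundary map ∂_1: C_1 → C_0 sends each edge [p,q] (with p < q) to q − p. For instance
  ∂eh = h − e.
The 9×11 boundary matrix has rank 8 and Smith normal form diag(1,1,1,1,1,1,1,1).

Boundary ∂_2: C_2 → C_1 maps a triangle to the signed sum of its edges. For instance
  ∂aef = ef − af + ae,
  ∂dfg = fg − dg + df.
The 11×2 boundary matrix has rank 2 and Smith normal form diag(1,1).

Reading off H_k = ker ∂_k / im ∂_{k+1}:

  H_0: rank C_0 − rank ∂_1 = 9 − 8 = 1, and the invariant factors of ∂_1 are all 1, so H_0 ≅ Z.
  H_1: rank ker ∂_1 − rank ∂_2 = (11 − 8) − 2 = 1, and the invariant factors of ∂_2 are all 1, so H_1 ≅ Z.
  H_2: rank ker ∂_2 − rank ∂_3 = (2 − 2) − 0 = 0, and there is no ∂_3, so H_2 ≅ 0.

Hence the Betti numbers are b_0 = 1, b_1 = 1, b_2 = 0.

b_0 = 1, b_1 = 1, b_2 = 0.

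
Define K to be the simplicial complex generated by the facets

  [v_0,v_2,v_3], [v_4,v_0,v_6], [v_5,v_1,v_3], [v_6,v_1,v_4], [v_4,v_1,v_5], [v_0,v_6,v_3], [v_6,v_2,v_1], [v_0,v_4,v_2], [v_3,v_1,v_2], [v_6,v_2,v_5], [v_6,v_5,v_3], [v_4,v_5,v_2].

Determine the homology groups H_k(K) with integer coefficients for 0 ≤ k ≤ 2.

We work with the vertex ordering v_0 < v_1 < v_2 < v_3 < v_4 < v_5 < v_6. The simplices of K, each written with vertices in increasing order, are:

  0-simplices (7): [v_0], [v_1], [v_2], [v_3], [v_4], [v_5], [v_6]
  1-simplices (18): (18 of them)
  2-simplices (12): (12 of them)

giving chain groups C_0 ≅ Z^7, C_1 ≅ Z^18, C_2 ≅ Z^12.

∂_1: C_1 → C_0 maps an edge to its endpoints' difference, ∂[p,q] = q − p. For instance
  ∂[v_1,v_5] = [v_5] − [v_1].
The 7×18 boundary matrix has rank 6 and Smith normal form diag(1,1,1,1,1,1).

∂_2: C_2 → C_1 sends each 2-simplex [p,q,r] to [q,r] − [p,r] + [p,q]. For instance
  ∂[v_0,v_3,v_6] = [v_3,v_6] − [v_0,v_6] + [v_0,v_3],
  ∂[v_1,v_3,v_5] = [v_3,v_5] − [v_1,v_5] + [v_1,v_3].
The 18×12 boundary matrix has rank 12 and Smith normal form diag(1,1,1,1,1,1,1,1,1,1,1,2).

Computing H_k = (kernel of ∂_k) / (image of ∂_{k+1}):

  H_0: rank C_0 − rank ∂_1 = 7 − 6 = 1, and the invariant factors of ∂_1 are all 1, so H_0 = Z.
  H_1: rank ker ∂_1 − rank ∂_2 = (18 − 6) − 12 = 0, and ∂_2 has invariant factor 2 > 1, so H_1 = Z/2.
  H_2: rank ker ∂_2 − rank ∂_3 = (12 − 12) − 0 = 0, and there is no ∂_3, so H_2 = 0.

(K is a triangulation of the real projective plane RP^2.)

H_0 = Z,  H_1 = Z/2,  H_2 = 0.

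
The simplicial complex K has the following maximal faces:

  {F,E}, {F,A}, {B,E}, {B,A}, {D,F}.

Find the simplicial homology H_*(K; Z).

H_0 ≅ Z,  H_1 ≅ Z.

Take the total order A < B < D < E < F on the vertex set. Then K (dimension 1) consists of the simplices:

  0-simplices (5): A, B, D, E, F
  1-simplices (5): AB, AF, BE, DF, EF

so the chain groups are C_0 ≅ Z^5, C_1 ≅ Z^5.

∂_1: C_1 → C_0 maps an edge to its endpoints' difference, ∂[p,q] = q − p. For instance
  ∂DF = F − D.
The 5×5 boundary matrix has rank 4 and Smith normal form diag(1,1,1,1).

Now H_k = ker ∂_k / im ∂_{k+1}, so:

  H_0: rank C_0 − rank ∂_1 = 5 − 4 = 1, and the invariant factors of ∂_1 are all 1, so H_0 ≅ Z.
  H_1: rank ker ∂_1 − rank ∂_2 = (5 − 4) − 0 = 1, and there is no ∂_2, so H_1 ≅ Z.

As a check, the Euler characteristic is 5 − 5 = 0, which agrees with 1 − 1 = 0.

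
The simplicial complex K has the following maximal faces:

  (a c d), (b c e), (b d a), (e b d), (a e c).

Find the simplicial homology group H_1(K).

H_1 = Z.

Fix the vertex order a < b < c < d < e and write every simplex with vertices in increasing order. Then dim K = 2 and the simplices of K are:

  0-simplices (5): a, b, c, d, e
  1-simplices (10): ab, ac, ad, ae, bc, bd, be, cd, ce, de
  2-simplices (5): abd, acd, ace, bce, bde

so the chain groups are C_0 ≅ Z^5, C_1 ≅ Z^10, C_2 ≅ Z^5.

The boundary map ∂_1: C_1 → C_0 is given by ∂[p,q] = [q] − [p]. For instance
  ∂ae = e − a.
The resulting 5×10 matrix has rank 4, and its Smith normal form has invariant factors (1,1,1,1).

∂_2: C_2 → C_1 maps a triangle to the signed sum of its edges. For instance
  ∂ace = ce − ae + ac,
  ∂acd = cd − ad + ac.
As a 10×5 matrix over Z this has rank 5, with invariant factors (1,1,1,1,1).

Computing H_k = (kernel of ∂_k) / (image of ∂_{k+1}):

  H_1: rank ker ∂_1 − rank ∂_2 = (10 − 4) − 5 = 1, and the invariant factors of ∂_2 are all 1, so H_1 ≅ Z.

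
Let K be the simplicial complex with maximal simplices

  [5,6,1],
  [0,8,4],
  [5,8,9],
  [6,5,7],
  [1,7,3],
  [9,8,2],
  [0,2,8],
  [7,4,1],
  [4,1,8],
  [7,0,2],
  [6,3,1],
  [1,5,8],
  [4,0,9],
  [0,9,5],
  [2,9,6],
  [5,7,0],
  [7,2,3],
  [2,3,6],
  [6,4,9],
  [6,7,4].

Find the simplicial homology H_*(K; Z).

Take the total order 0 < 1 < 2 < 3 < 4 < 5 < 6 < 7 < 8 < 9 on the vertex set. Then K (dimension 2) consists of the simplices:

  0-simplices (10): [0], [1], [2], [3], [4], [5], [6], [7], [8], [9]
  1-simplices (30): (30 of them)
  2-simplices (20): (20 of them)

giving chain groups C_0 ≅ Z^10, C_1 ≅ Z^30, C_2 ≅ Z^20.

The boundary map ∂_1: C_1 → C_0 sends each edge [p,q] (with p < q) to q − p.
The 10×30 boundary matrix has rank 9 and Smith normal form diag(1,1,1,1,1,1,1,1,1).

Boundary ∂_2: C_2 → C_1 acts by ∂[p,q,r] = [q,r] − [p,r] + [p,q]. For instance
  ∂[1,3,6] = [3,6] − [1,6] + [1,3],
  ∂[4,6,7] = [6,7] − [4,7] + [4,6].
The resulting 30×20 matrix has rank 20, and its Smith normal form has invariant factors (1,1,1,1,1,1,1,1,1,1,1,1,1,1,1,1,1,1,1,2).

Now H_k = ker ∂_k / im ∂_{k+1}, so:

  H_0: rank C_0 − rank ∂_1 = 10 − 9 = 1, and the invariant factors of ∂_1 are all 1, so H_0 = Z.
  H_1: rank ker ∂_1 − rank ∂_2 = (30 − 9) − 20 = 1, and ∂_2 has invariant factor 2 > 1, so H_1 = Z × Z/2.
  H_2: rank ker ∂_2 − rank ∂_3 = (20 − 20) − 0 = 0, and there is no ∂_3, so H_2 = 0.

(K is a triangulation of the Klein bottle.)

H_0 = Z,  H_1 = Z × Z/2,  H_2 = 0.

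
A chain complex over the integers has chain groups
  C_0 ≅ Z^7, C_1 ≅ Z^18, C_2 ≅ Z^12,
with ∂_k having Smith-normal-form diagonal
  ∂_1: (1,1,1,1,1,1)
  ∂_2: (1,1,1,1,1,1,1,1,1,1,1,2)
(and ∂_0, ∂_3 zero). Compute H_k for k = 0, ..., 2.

H_0: b_0 = 7 − 0 − 6 = 1; torsion from ∂_1 factors > 1: none. So H_0 ≅ Z.
H_1: b_1 = 18 − 6 − 12 = 0; torsion from ∂_2 factors > 1: [2]. So H_1 ≅ Z_2.
H_2: b_2 = 12 − 12 − 0 = 0; torsion from ∂_3 factors > 1: none. So H_2 ≅ 0.

H_0 ≅ Z,  H_1 ≅ Z_2,  H_2 = 0.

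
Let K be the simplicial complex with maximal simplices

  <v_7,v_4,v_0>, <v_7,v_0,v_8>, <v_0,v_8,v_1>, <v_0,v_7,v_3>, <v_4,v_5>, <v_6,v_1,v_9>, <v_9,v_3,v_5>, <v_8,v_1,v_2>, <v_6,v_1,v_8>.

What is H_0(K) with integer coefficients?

H_0 = Z.

Order the vertices as v_0 < v_1 < v_2 < v_3 < v_4 < v_5 < v_6 < v_7 < v_8 < v_9. Listing each simplex with vertices in this order, K has dimension 2 with simplices:

  0-simplices (10): [v_0], [v_1], [v_2], [v_3], [v_4], [v_5], [v_6], [v_7], [v_8], [v_9]
  1-simplices (19): (19 of them)
  2-simplices (8): [v_0,v_1,v_8], [v_0,v_3,v_7], [v_0,v_4,v_7], [v_0,v_7,v_8], [v_1,v_2,v_8], [v_1,v_6,v_8], [v_1,v_6,v_9], [v_3,v_5,v_9]

so the chain groups are C_0 ≅ Z^10, C_1 ≅ Z^19, C_2 ≅ Z^8.

The boundary map ∂_1: C_1 → C_0 maps an edge to its endpoints' difference, ∂[p,q] = q − p. For instance
  ∂[v_1,v_2] = [v_2] − [v_1].
This gives a 10×19 integer matrix of rank 9; reducing to Smith normal form yields diagonal entries (1,1,1,1,1,1,1,1,1).

The boundary map ∂_2: C_2 → C_1 maps a triangle to the signed sum of its edges. For instance
  ∂[v_1,v_2,v_8] = [v_2,v_8] − [v_1,v_8] + [v_1,v_2],
  ∂[v_0,v_1,v_8] = [v_1,v_8] − [v_0,v_8] + [v_0,v_1].
This gives a 19×8 integer matrix of rank 8; reducing to Smith normal form yields diagonal entries (1,1,1,1,1,1,1,1).

Now H_k = ker ∂_k / im ∂_{k+1}, so:

  H_0: rank C_0 − rank ∂_1 = 10 − 9 = 1, and the invariant factors of ∂_1 are all 1, so H_0 = Z.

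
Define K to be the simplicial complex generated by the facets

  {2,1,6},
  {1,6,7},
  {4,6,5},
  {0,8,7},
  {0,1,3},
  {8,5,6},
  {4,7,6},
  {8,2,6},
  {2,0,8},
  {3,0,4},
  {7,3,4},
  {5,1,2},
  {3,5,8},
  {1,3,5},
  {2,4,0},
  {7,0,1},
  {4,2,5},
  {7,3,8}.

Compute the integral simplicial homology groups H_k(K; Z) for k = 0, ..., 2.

Order the vertices as 0 < 1 < 2 < 3 < 4 < 5 < 6 < 7 < 8. Listing each simplex with vertices in this order, K has dimension 2 with simplices:

  0-simplices (9): [0], [1], [2], [3], [4], [5], [6], [7], [8]
  1-simplices (27): (27 of them)
  2-simplices (18): [0,1,3], [0,1,7], [0,2,4], [0,2,8], [0,3,4], [0,7,8], [1,2,5], [1,2,6], [1,3,5], [1,6,7], [2,4,5], [2,6,8], [3,4,7], [3,5,8], [3,7,8], [4,5,6], [4,6,7], [5,6,8]

so the chain groups are C_0 ≅ Z^9, C_1 ≅ Z^27, C_2 ≅ Z^18.

Boundary ∂_1: C_1 → C_0 maps an edge to its endpoints' difference, ∂[p,q] = q − p.
This gives a 9×27 integer matrix of rank 8; reducing to Smith normal form yields diagonal entries (1,1,1,1,1,1,1,1).

The boundary map ∂_2: C_2 → C_1 maps a triangle to the signed sum of its edges. For instance
  ∂[1,6,7] = [6,7] − [1,7] + [1,6],
  ∂[1,3,5] = [3,5] − [1,5] + [1,3].
This gives a 27×18 integer matrix of rank 18; reducing to Smith normal form yields diagonal entries (1,1,1,1,1,1,1,1,1,1,1,1,1,1,1,1,1,2).

From H_k ≅ ker(∂_k) / im(∂_{k+1}) we obtain:

  H_0: rank C_0 − rank ∂_1 = 9 − 8 = 1, and the invariant factors of ∂_1 are all 1, so H_0 ≅ Z.
  H_1: rank ker ∂_1 − rank ∂_2 = (27 − 8) − 18 = 1, and ∂_2 has invariant factor 2 > 1, so H_1 ≅ Z ⊕ Z/2Z.
  H_2: rank ker ∂_2 − rank ∂_3 = (18 − 18) − 0 = 0, and there is no ∂_3, so H_2 ≅ 0.

(K is a triangulation of the Klein bottle.)

H_0 = Z,  H_1 = Z ⊕ Z/2Z,  H_2 = 0.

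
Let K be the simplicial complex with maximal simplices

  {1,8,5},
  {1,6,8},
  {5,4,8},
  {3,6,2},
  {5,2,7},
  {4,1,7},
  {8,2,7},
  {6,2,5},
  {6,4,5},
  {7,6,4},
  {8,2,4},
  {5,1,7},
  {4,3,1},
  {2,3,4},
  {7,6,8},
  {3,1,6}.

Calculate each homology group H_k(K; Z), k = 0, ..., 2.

H_0 = Z,  H_1 = Z^2,  H_2 = Z.

Fix the vertex order 1 < 2 < 3 < 4 < 5 < 6 < 7 < 8 and write every simplex with vertices in increasing order. Then dim K = 2 and the simplices of K are:

  0-simplices (8): [1], [2], [3], [4], [5], [6], [7], [8]
  1-simplices (24): (24 of them)
  2-simplices (16): [1,3,4], [1,3,6], [1,4,7], [1,5,7], [1,5,8], [1,6,8], [2,3,4], [2,3,6], [2,4,8], [2,5,6], [2,5,7], [2,7,8], [4,5,6], [4,5,8], [4,6,7], [6,7,8]

so the chain groups are C_0 ≅ Z^8, C_1 ≅ Z^24, C_2 ≅ Z^16.

Boundary ∂_1: C_1 → C_0 is given by ∂[p,q] = [q] − [p]. For instance
  ∂[2,6] = [6] − [2].
As a 8×24 matrix over Z this has rank 7, with invariant factors (1,1,1,1,1,1,1).

The boundary map ∂_2: C_2 → C_1 acts by ∂[p,q,r] = [q,r] − [p,r] + [p,q]. For instance
  ∂[4,6,7] = [6,7] − [4,7] + [4,6],
  ∂[1,5,7] = [5,7] − [1,7] + [1,5].
As a 24×16 matrix over Z this has rank 15, with invariant factors (1,1,1,1,1,1,1,1,1,1,1,1,1,1,1).

From H_k ≅ ker(∂_k) / im(∂_{k+1}) we obtain:

  H_0: rank C_0 − rank ∂_1 = 8 − 7 = 1, and the invariant factors of ∂_1 are all 1, so H_0 = Z.
  H_1: rank ker ∂_1 − rank ∂_2 = (24 − 7) − 15 = 2, and the invariant factors of ∂_2 are all 1, so H_1 = Z^2.
  H_2: rank ker ∂_2 − rank ∂_3 = (16 − 15) − 0 = 1, and there is no ∂_3, so H_2 = Z.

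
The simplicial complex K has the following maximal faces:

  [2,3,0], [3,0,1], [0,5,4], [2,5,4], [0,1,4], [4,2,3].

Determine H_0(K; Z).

K has 6 vertices, 12 edges, 6 triangles.
rank ∂_0 = 0, rank ∂_1 = 5 ⇒ b_0 = 6 − 0 − 5 = 1; all invariant factors of ∂_1 are 1 so no torsion. So H_0 ≅ Z.

H_0 ≅ Z.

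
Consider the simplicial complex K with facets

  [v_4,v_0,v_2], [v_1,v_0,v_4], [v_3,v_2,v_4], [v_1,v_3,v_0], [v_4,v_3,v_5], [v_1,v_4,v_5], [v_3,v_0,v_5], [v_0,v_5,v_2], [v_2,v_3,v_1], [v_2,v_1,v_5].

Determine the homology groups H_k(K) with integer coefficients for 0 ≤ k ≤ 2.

K has 6 vertices, 15 edges, 10 triangles.
rank ∂_0 = 0, rank ∂_1 = 5 ⇒ b_0 = 6 − 0 − 5 = 1; all invariant factors of ∂_1 are 1 so no torsion. So H_0 ≅ Z.
rank ∂_1 = 5, rank ∂_2 = 10 ⇒ b_1 = 15 − 5 − 10 = 0; ∂_2 has invariant factor(s) [2] giving torsion. So H_1 ≅ Z_2.
rank ∂_2 = 10, rank ∂_3 = 0 ⇒ b_2 = 10 − 10 − 0 = 0. So H_2 ≅ 0.

H_0 = Z,  H_1 = Z_2,  H_2 = 0.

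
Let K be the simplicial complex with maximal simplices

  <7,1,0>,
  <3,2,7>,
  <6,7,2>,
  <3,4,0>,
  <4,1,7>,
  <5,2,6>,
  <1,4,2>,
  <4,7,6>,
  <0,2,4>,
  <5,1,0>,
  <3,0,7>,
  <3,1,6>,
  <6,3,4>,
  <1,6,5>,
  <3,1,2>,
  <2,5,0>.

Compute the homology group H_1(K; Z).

H_1 = Z^2.

We work with the vertex ordering 0 < 1 < 2 < 3 < 4 < 5 < 6 < 7. The simplices of K, each written with vertices in increasing order, are:

  0-simplices (8): [0], [1], [2], [3], [4], [5], [6], [7]
  1-simplices (24): (24 of them)
  2-simplices (16): [0,1,5], [0,1,7], [0,2,4], [0,2,5], [0,3,4], [0,3,7], [1,2,3], [1,2,4], [1,3,6], [1,4,7], [1,5,6], [2,3,7], [2,5,6], [2,6,7], [3,4,6], [4,6,7]

so the chain groups are C_0 ≅ Z^8, C_1 ≅ Z^24, C_2 ≅ Z^16.

Boundary ∂_1: C_1 → C_0 sends each edge [p,q] (with p < q) to q − p.
This gives a 8×24 integer matrix of rank 7; reducing to Smith normal form yields diagonal entries (1,1,1,1,1,1,1).

∂_2: C_2 → C_1 acts by ∂[p,q,r] = [q,r] − [p,r] + [p,q]. For instance
  ∂[2,3,7] = [3,7] − [2,7] + [2,3],
  ∂[1,4,7] = [4,7] − [1,7] + [1,4].
The 24×16 boundary matrix has rank 15 and Smith normal form diag(1,1,1,1,1,1,1,1,1,1,1,1,1,1,1).

Now H_k = ker ∂_k / im ∂_{k+1}, so:

  H_1: rank ker ∂_1 − rank ∂_2 = (24 − 7) − 15 = 2, and the invariant factors of ∂_2 are all 1, so H_1 ≅ Z^2.

(K is a triangulation of the torus T^2.)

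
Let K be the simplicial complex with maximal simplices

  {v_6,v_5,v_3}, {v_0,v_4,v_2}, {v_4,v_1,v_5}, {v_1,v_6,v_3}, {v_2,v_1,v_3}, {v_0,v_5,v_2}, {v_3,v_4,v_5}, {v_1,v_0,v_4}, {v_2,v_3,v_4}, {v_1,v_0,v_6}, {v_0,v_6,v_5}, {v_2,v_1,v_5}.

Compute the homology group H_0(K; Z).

Order the vertices as v_0 < v_1 < v_2 < v_3 < v_4 < v_5 < v_6. Listing each simplex with vertices in this order, K has dimension 2 with simplices:

  0-simplices (7): [v_0], [v_1], [v_2], [v_3], [v_4], [v_5], [v_6]
  1-simplices (18): (18 of them)
  2-simplices (12): (12 of them)

giving chain groups C_0 ≅ Z^7, C_1 ≅ Z^18, C_2 ≅ Z^12.

The boundary map ∂_1: C_1 → C_0 is given by ∂[p,q] = [q] − [p]. For instance
  ∂[v_3,v_6] = [v_6] − [v_3].
This gives a 7×18 integer matrix of rank 6; reducing to Smith normal form yields diagonal entries (1,1,1,1,1,1).

Boundary ∂_2: C_2 → C_1 sends each 2-simplex [p,q,r] to [q,r] − [p,r] + [p,q]. For instance
  ∂[v_1,v_4,v_5] = [v_4,v_5] − [v_1,v_5] + [v_1,v_4],
  ∂[v_3,v_5,v_6] = [v_5,v_6] − [v_3,v_6] + [v_3,v_5].
As a 18×12 matrix over Z this has rank 12, with invariant factors (1,1,1,1,1,1,1,1,1,1,1,2).

Now H_k = ker ∂_k / im ∂_{k+1}, so:

  H_0: rank C_0 − rank ∂_1 = 7 − 6 = 1, and the invariant factors of ∂_1 are all 1, so H_0 = Z.

H_0 ≅ Z.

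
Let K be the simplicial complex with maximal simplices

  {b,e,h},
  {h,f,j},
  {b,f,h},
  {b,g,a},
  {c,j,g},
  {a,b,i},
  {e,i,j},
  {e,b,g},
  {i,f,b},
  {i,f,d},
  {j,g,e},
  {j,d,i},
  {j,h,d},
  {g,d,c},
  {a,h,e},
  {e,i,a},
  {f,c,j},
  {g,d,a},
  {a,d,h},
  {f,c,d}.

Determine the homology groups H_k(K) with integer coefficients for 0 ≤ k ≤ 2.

H_0 ≅ Z,  H_1 ≅ Z ⊕ Z/2,  H_2 = 0.

Fix the vertex order a < b < c < d < e < f < g < h < i < j and write every simplex with vertices in increasing order. Then dim K = 2 and the simplices of K are:

  0-simplices (10): a, b, c, d, e, f, g, h, i, j
  1-simplices (30): ab, ad, ae, ag, ah, ai, be, bf, bg, bh, bi, cd, cf, cg, cj, df, dg, dh, di, dj, eg, eh, ei, ej, fh, fi, fj, gj, hj, ij
  2-simplices (20): abg, abi, adg, adh, aeh, aei, beg, beh, bfh, bfi, cdf, cdg, cfj, cgj, dfi, dhj, dij, egj, eij, fhj

Hence C_0 ≅ Z^10, C_1 ≅ Z^30, C_2 ≅ Z^20.

Boundary ∂_1: C_1 → C_0 maps an edge to its endpoints' difference, ∂[p,q] = q − p.
As a 10×30 matrix over Z this has rank 9, with invariant factors (1,1,1,1,1,1,1,1,1).

∂_2: C_2 → C_1 sends each 2-simplex [p,q,r] to [q,r] − [p,r] + [p,q]. For instance
  ∂abg = bg − ag + ab,
  ∂adh = dh − ah + ad.
The 30×20 boundary matrix has rank 20 and Smith normal form diag(1,1,1,1,1,1,1,1,1,1,1,1,1,1,1,1,1,1,1,2).

Now H_k = ker ∂_k / im ∂_{k+1}, so:

  H_0: rank C_0 − rank ∂_1 = 10 − 9 = 1, and the invariant factors of ∂_1 are all 1, so H_0 ≅ Z.
  H_1: rank ker ∂_1 − rank ∂_2 = (30 − 9) − 20 = 1, and ∂_2 has invariant factor 2 > 1, so H_1 ≅ Z ⊕ Z/2.
  H_2: rank ker ∂_2 − rank ∂_3 = (20 − 20) − 0 = 0, and there is no ∂_3, so H_2 ≅ 0.

(K is a triangulation of the Klein bottle.)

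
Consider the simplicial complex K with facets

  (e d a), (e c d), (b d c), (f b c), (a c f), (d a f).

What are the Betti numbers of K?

K has 6 vertices, 12 edges, 6 triangles.
rank ∂_0 = 0, rank ∂_1 = 5 ⇒ b_0 = 6 − 0 − 5 = 1; all invariant factors of ∂_1 are 1 so no torsion. So H_0 ≅ Z.
rank ∂_1 = 5, rank ∂_2 = 6 ⇒ b_1 = 12 − 5 − 6 = 1; all invariant factors of ∂_2 are 1 so no torsion. So H_1 ≅ Z.
rank ∂_2 = 6, rank ∂_3 = 0 ⇒ b_2 = 6 − 6 − 0 = 0. So H_2 ≅ 0.

b_0 = 1, b_1 = 1, b_2 = 0.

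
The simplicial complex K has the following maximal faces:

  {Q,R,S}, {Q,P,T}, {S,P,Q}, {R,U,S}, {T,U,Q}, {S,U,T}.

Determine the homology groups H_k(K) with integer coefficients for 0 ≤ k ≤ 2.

H_0 = Z,  H_1 = Z,  H_2 = 0.

Take the total order P < Q < R < S < T < U on the vertex set. Then K (dimension 2) consists of the simplices:

  0-simplices (6): P, Q, R, S, T, U
  1-simplices (12): PQ, PS, PT, QR, QS, QT, QU, RS, RU, ST, SU, TU
  2-simplices (6): PQS, PQT, QRS, QTU, RSU, STU

giving chain groups C_0 ≅ Z^6, C_1 ≅ Z^12, C_2 ≅ Z^6.

∂_1: C_1 → C_0 is given by ∂[p,q] = [q] − [p]. For instance
  ∂TU = U − T.
As a 6×12 matrix over Z this has rank 5, with invariant factors (1,1,1,1,1).

∂_2: C_2 → C_1 sends each 2-simplex [p,q,r] to [q,r] − [p,r] + [p,q]. For instance
  ∂STU = TU − SU + ST,
  ∂QRS = RS − QS + QR.
The 12×6 boundary matrix has rank 6 and Smith normal form diag(1,1,1,1,1,1).

Reading off H_k = ker ∂_k / im ∂_{k+1}:

  H_0: rank C_0 − rank ∂_1 = 6 − 5 = 1, and the invariant factors of ∂_1 are all 1, so H_0 = Z.
  H_1: rank ker ∂_1 − rank ∂_2 = (12 − 5) − 6 = 1, and the invariant factors of ∂_2 are all 1, so H_1 = Z.
  H_2: rank ker ∂_2 − rank ∂_3 = (6 − 6) − 0 = 0, and there is no ∂_3, so H_2 = 0.

As a check, the Euler characteristic is 6 − 12 + 6 = 0, which agrees with 1 − 1 + 0 = 0.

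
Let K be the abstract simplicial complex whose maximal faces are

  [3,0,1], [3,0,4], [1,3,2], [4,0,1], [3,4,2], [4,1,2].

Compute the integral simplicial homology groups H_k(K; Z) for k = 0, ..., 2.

H_0 ≅ Z,  H_1 = 0,  H_2 ≅ Z.

K has 5 vertices, 9 edges, 6 triangles.
rank ∂_0 = 0, rank ∂_1 = 4 ⇒ b_0 = 5 − 0 − 4 = 1; all invariant factors of ∂_1 are 1 so no torsion. So H_0 ≅ Z.
rank ∂_1 = 4, rank ∂_2 = 5 ⇒ b_1 = 9 − 4 − 5 = 0; all invariant factors of ∂_2 are 1 so no torsion. So H_1 ≅ 0.
rank ∂_2 = 5, rank ∂_3 = 0 ⇒ b_2 = 6 − 5 − 0 = 1. So H_2 ≅ Z.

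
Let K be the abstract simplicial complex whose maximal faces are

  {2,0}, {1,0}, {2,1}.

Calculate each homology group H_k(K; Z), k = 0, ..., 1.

We work with the vertex ordering 0 < 1 < 2. The simplices of K, each written with vertices in increasing order, are:

  0-simplices (3): [0], [1], [2]
  1-simplices (3): [0,1], [0,2], [1,2]

so the chain groups are C_0 ≅ Z^3, C_1 ≅ Z^3.

∂_1: C_1 → C_0 maps an edge to its endpoints' difference, ∂[p,q] = q − p. For instance
  ∂[0,1] = [1] − [0].
This gives a 3×3 integer matrix of rank 2; reducing to Smith normal form yields diagonal entries (1,1).

Computing H_k = (kernel of ∂_k) / (image of ∂_{k+1}):

  H_0: rank C_0 − rank ∂_1 = 3 − 2 = 1, and the invariant factors of ∂_1 are all 1, so H_0 = Z.
  H_1: rank ker ∂_1 − rank ∂_2 = (3 − 2) − 0 = 1, and there is no ∂_2, so H_1 = Z.

(K is a triangulation of the circle S^1.)

H_0 ≅ Z,  H_1 ≅ Z.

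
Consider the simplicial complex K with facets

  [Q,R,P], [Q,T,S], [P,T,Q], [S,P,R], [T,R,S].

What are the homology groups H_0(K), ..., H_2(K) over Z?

H_0 ≅ Z,  H_1 ≅ Z,  H_2 = 0.

Take the total order P < Q < R < S < T on the vertex set. Then K (dimension 2) consists of the simplices:

  0-simplices (5): P, Q, R, S, T
  1-simplices (10): PQ, PR, PS, PT, QR, QS, QT, RS, RT, ST
  2-simplices (5): PQR, PQT, PRS, QST, RST

so the chain groups are C_0 ≅ Z^5, C_1 ≅ Z^10, C_2 ≅ Z^5.

Boundary ∂_1: C_1 → C_0 is given by ∂[p,q] = [q] − [p].
The 5×10 boundary matrix has rank 4 and Smith normal form diag(1,1,1,1).

Boundary ∂_2: C_2 → C_1 sends each 2-simplex [p,q,r] to [q,r] − [p,r] + [p,q]. For instance
  ∂PRS = RS − PS + PR,
  ∂RST = ST − RT + RS.
The 10×5 boundary matrix has rank 5 and Smith normal form diag(1,1,1,1,1).

From H_k ≅ ker(∂_k) / im(∂_{k+1}) we obtain:

  H_0: rank C_0 − rank ∂_1 = 5 − 4 = 1, and the invariant factors of ∂_1 are all 1, so H_0 ≅ Z.
  H_1: rank ker ∂_1 − rank ∂_2 = (10 − 4) − 5 = 1, and the invariant factors of ∂_2 are all 1, so H_1 ≅ Z.
  H_2: rank ker ∂_2 − rank ∂_3 = (5 − 5) − 0 = 0, and there is no ∂_3, so H_2 ≅ 0.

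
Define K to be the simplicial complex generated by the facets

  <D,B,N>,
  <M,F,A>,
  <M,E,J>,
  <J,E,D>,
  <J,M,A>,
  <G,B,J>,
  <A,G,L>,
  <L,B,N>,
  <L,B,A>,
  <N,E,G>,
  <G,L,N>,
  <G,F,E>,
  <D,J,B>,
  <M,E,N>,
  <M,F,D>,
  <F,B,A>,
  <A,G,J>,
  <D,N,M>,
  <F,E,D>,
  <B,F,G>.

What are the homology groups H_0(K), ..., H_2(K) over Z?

H_0 = Z,  H_1 = Z ⊕ Z/2,  H_2 = 0.

Take the total order A < B < D < E < F < G < J < L < M < N on the vertex set. Then K (dimension 2) consists of the simplices:

  0-simplices (10): A, B, D, E, F, G, J, L, M, N
  1-simplices (30): AB, AF, AG, AJ, AL, AM, BD, BF, BG, BJ, BL, BN, DE, DF, DJ, DM, DN, EF, EG, EJ, EM, EN, FG, FM, GJ, GL, GN, JM, LN, MN
  2-simplices (20): ABF, ABL, AFM, AGJ, AGL, AJM, BDJ, BDN, BFG, BGJ, BLN, DEF, DEJ, DFM, DMN, EFG, EGN, EJM, EMN, GLN

so the chain groups are C_0 ≅ Z^10, C_1 ≅ Z^30, C_2 ≅ Z^20.

The boundary map ∂_1: C_1 → C_0 is given by ∂[p,q] = [q] − [p].
The 10×30 boundary matrix has rank 9 and Smith normal form diag(1,1,1,1,1,1,1,1,1).

Boundary ∂_2: C_2 → C_1 maps a triangle to the signed sum of its edges. For instance
  ∂EFG = FG − EG + EF,
  ∂BDN = DN − BN + BD.
This gives a 30×20 integer matrix of rank 20; reducing to Smith normal form yields diagonal entries (1,1,1,1,1,1,1,1,1,1,1,1,1,1,1,1,1,1,1,2).

Computing H_k = (kernel of ∂_k) / (image of ∂_{k+1}):

  H_0: rank C_0 − rank ∂_1 = 10 − 9 = 1, and the invariant factors of ∂_1 are all 1, so H_0 ≅ Z.
  H_1: rank ker ∂_1 − rank ∂_2 = (30 − 9) − 20 = 1, and ∂_2 has invariant factor 2 > 1, so H_1 ≅ Z ⊕ Z/2.
  H_2: rank ker ∂_2 − rank ∂_3 = (20 − 20) − 0 = 0, and there is no ∂_3, so H_2 ≅ 0.

As a check, the Euler characteristic is 10 − 30 + 20 = 0, which agrees with 1 − 1 + 0 = 0.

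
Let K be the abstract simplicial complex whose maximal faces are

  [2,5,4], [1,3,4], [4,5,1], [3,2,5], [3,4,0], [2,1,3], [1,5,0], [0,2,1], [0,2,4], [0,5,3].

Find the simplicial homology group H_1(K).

H_1 ≅ Z/2Z.

Order the vertices as 0 < 1 < 2 < 3 < 4 < 5. Listing each simplex with vertices in this order, K has dimension 2 with simplices:

  0-simplices (6): [0], [1], [2], [3], [4], [5]
  1-simplices (15): [0,1], [0,2], [0,3], [0,4], [0,5], [1,2], [1,3], [1,4], [1,5], [2,3], [2,4], [2,5], [3,4], [3,5], [4,5]
  2-simplices (10): [0,1,2], [0,1,5], [0,2,4], [0,3,4], [0,3,5], [1,2,3], [1,3,4], [1,4,5], [2,3,5], [2,4,5]

giving chain groups C_0 ≅ Z^6, C_1 ≅ Z^15, C_2 ≅ Z^10.

∂_1: C_1 → C_0 maps an edge to its endpoints' difference, ∂[p,q] = q − p.
This gives a 6×15 integer matrix of rank 5; reducing to Smith normal form yields diagonal entries (1,1,1,1,1).

∂_2: C_2 → C_1 sends each 2-simplex [p,q,r] to [q,r] − [p,r] + [p,q]. For instance
  ∂[0,2,4] = [2,4] − [0,4] + [0,2],
  ∂[1,3,4] = [3,4] − [1,4] + [1,3].
The 15×10 boundary matrix has rank 10 and Smith normal form diag(1,1,1,1,1,1,1,1,1,2).

Reading off H_k = ker ∂_k / im ∂_{k+1}:

  H_1: rank ker ∂_1 − rank ∂_2 = (15 − 5) − 10 = 0, and ∂_2 has invariant factor 2 > 1, so H_1 = Z/2Z.

(K is a triangulation of the real projective plane RP^2.)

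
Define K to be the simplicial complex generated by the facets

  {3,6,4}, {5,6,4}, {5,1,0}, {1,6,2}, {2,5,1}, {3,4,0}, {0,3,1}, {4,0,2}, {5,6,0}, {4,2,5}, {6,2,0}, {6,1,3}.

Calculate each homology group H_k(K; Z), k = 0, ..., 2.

Fix the vertex order 0 < 1 < 2 < 3 < 4 < 5 < 6 and write every simplex with vertices in increasing order. Then dim K = 2 and the simplices of K are:

  0-simplices (7): [0], [1], [2], [3], [4], [5], [6]
  1-simplices (18): [0,1], [0,2], [0,3], [0,4], [0,5], [0,6], [1,2], [1,3], [1,5], [1,6], [2,4], [2,5], [2,6], [3,4], [3,6], [4,5], [4,6], [5,6]
  2-simplices (12): [0,1,3], [0,1,5], [0,2,4], [0,2,6], [0,3,4], [0,5,6], [1,2,5], [1,2,6], [1,3,6], [2,4,5], [3,4,6], [4,5,6]

so the chain groups are C_0 ≅ Z^7, C_1 ≅ Z^18, C_2 ≅ Z^12.

Boundary ∂_1: C_1 → C_0 sends each edge [p,q] (with p < q) to q − p. For instance
  ∂[4,5] = [5] − [4].
As a 7×18 matrix over Z this has rank 6, with invariant factors (1,1,1,1,1,1).

Boundary ∂_2: C_2 → C_1 maps a triangle to the signed sum of its edges. For instance
  ∂[1,3,6] = [3,6] − [1,6] + [1,3],
  ∂[0,2,6] = [2,6] − [0,6] + [0,2].
The resulting 18×12 matrix has rank 12, and its Smith normal form has invariant factors (1,1,1,1,1,1,1,1,1,1,1,2).

Now H_k = ker ∂_k / im ∂_{k+1}, so:

  H_0: rank C_0 − rank ∂_1 = 7 − 6 = 1, and the invariant factors of ∂_1 are all 1, so H_0 ≅ Z.
  H_1: rank ker ∂_1 − rank ∂_2 = (18 − 6) − 12 = 0, and ∂_2 has invariant factor 2 > 1, so H_1 ≅ Z/2Z.
  H_2: rank ker ∂_2 − rank ∂_3 = (12 − 12) − 0 = 0, and there is no ∂_3, so H_2 ≅ 0.

As a check, the Euler characteristic is 7 − 18 + 12 = 1, which agrees with 1 − 0 + 0 = 1.

H_0 ≅ Z,  H_1 ≅ Z/2Z,  H_2 = 0.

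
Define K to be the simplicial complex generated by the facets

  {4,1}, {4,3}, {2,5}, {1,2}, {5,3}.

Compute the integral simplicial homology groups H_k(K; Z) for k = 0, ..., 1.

K has 5 vertices, 5 edges.
rank ∂_0 = 0, rank ∂_1 = 4 ⇒ b_0 = 5 − 0 − 4 = 1; all invariant factors of ∂_1 are 1 so no torsion. So H_0 ≅ Z.
rank ∂_1 = 4, rank ∂_2 = 0 ⇒ b_1 = 5 − 4 − 0 = 1. So H_1 ≅ Z.

H_0 ≅ Z,  H_1 ≅ Z.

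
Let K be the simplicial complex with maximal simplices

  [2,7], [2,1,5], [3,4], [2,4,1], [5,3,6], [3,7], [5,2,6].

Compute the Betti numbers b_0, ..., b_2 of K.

Fix the vertex order 1 < 2 < 3 < 4 < 5 < 6 < 7 and write every simplex with vertices in increasing order. Then dim K = 2 and the simplices of K are:

  0-simplices (7): [1], [2], [3], [4], [5], [6], [7]
  1-simplices (12): [1,2], [1,4], [1,5], [2,4], [2,5], [2,6], [2,7], [3,4], [3,5], [3,6], [3,7], [5,6]
  2-simplices (4): [1,2,4], [1,2,5], [2,5,6], [3,5,6]

so the chain groups are C_0 ≅ Z^7, C_1 ≅ Z^12, C_2 ≅ Z^4.

∂_1: C_1 → C_0 is given by ∂[p,q] = [q] − [p]. For instance
  ∂[1,4] = [4] − [1].
The resulting 7×12 matrix has rank 6, and its Smith normal form has invariant factors (1,1,1,1,1,1).

The boundary map ∂_2: C_2 → C_1 acts by ∂[p,q,r] = [q,r] − [p,r] + [p,q]. For instance
  ∂[1,2,4] = [2,4] − [1,4] + [1,2],
  ∂[1,2,5] = [2,5] − [1,5] + [1,2].
This gives a 12×4 integer matrix of rank 4; reducing to Smith normal form yields diagonal entries (1,1,1,1).

Computing H_k = (kernel of ∂_k) / (image of ∂_{k+1}):

  H_0: rank C_0 − rank ∂_1 = 7 − 6 = 1, and the invariant factors of ∂_1 are all 1, so H_0 = Z.
  H_1: rank ker ∂_1 − rank ∂_2 = (12 − 6) − 4 = 2, and the invariant factors of ∂_2 are all 1, so H_1 = Z^2.
  H_2: rank ker ∂_2 − rank ∂_3 = (4 − 4) − 0 = 0, and there is no ∂_3, so H_2 = 0.

Hence the Betti numbers are b_0 = 1, b_1 = 2, b_2 = 0.

b_0 = 1, b_1 = 2, b_2 = 0.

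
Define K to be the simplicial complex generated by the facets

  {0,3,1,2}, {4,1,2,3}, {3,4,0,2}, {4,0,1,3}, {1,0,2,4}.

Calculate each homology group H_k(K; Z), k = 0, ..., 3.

Take the total order 0 < 1 < 2 < 3 < 4 on the vertex set. Then K (dimension 3) consists of the simplices:

  0-simplices (5): [0], [1], [2], [3], [4]
  1-simplices (10): [0,1], [0,2], [0,3], [0,4], [1,2], [1,3], [1,4], [2,3], [2,4], [3,4]
  2-simplices (10): [0,1,2], [0,1,3], [0,1,4], [0,2,3], [0,2,4], [0,3,4], [1,2,3], [1,2,4], [1,3,4], [2,3,4]
  3-simplices (5): [0,1,2,3], [0,1,2,4], [0,1,3,4], [0,2,3,4], [1,2,3,4]

so the chain groups are C_0 ≅ Z^5, C_1 ≅ Z^10, C_2 ≅ Z^10, C_3 ≅ Z^5.

∂_1: C_1 → C_0 maps an edge to its endpoints' difference, ∂[p,q] = q − p. For instance
  ∂[0,4] = [4] − [0].
The resulting 5×10 matrix has rank 4, and its Smith normal form has invariant factors (1,1,1,1).

Boundary ∂_2: C_2 → C_1 acts by ∂[p,q,r] = [q,r] − [p,r] + [p,q]. For instance
  ∂[1,2,4] = [2,4] − [1,4] + [1,2],
  ∂[0,1,3] = [1,3] − [0,3] + [0,1].
This gives a 10×10 integer matrix of rank 6; reducing to Smith normal form yields diagonal entries (1,1,1,1,1,1).

Boundary ∂_3: C_3 → C_2 sends each 3-simplex σ to the alternating sum Σ_i (−1)^i (σ with its i-th vertex removed). For instance
  ∂[0,1,3,4] = [1,3,4] − [0,3,4] + [0,1,4] − [0,1,3],
  ∂[0,1,2,4] = [1,2,4] − [0,2,4] + [0,1,4] − [0,1,2].
The resulting 10×5 matrix has rank 4, and its Smith normal form has invariant factors (1,1,1,1).

From H_k ≅ ker(∂_k) / im(∂_{k+1}) we obtain:

  H_0: rank C_0 − rank ∂_1 = 5 − 4 = 1, and the invariant factors of ∂_1 are all 1, so H_0 = Z.
  H_1: rank ker ∂_1 − rank ∂_2 = (10 − 4) − 6 = 0, and the invariant factors of ∂_2 are all 1, so H_1 = 0.
  H_2: rank ker ∂_2 − rank ∂_3 = (10 − 6) − 4 = 0, and the invariant factors of ∂_3 are all 1, so H_2 = 0.
  H_3: rank ker ∂_3 − rank ∂_4 = (5 − 4) − 0 = 1, and there is no ∂_4, so H_3 = Z.

As a check, the Euler characteristic is 5 − 10 + 10 − 5 = 0, which agrees with 1 − 0 + 0 − 1 = 0.
(K is a triangulation of the 3-sphere S^3.)

H_0 = Z,  H_1 = 0,  H_2 = 0,  H_3 = Z.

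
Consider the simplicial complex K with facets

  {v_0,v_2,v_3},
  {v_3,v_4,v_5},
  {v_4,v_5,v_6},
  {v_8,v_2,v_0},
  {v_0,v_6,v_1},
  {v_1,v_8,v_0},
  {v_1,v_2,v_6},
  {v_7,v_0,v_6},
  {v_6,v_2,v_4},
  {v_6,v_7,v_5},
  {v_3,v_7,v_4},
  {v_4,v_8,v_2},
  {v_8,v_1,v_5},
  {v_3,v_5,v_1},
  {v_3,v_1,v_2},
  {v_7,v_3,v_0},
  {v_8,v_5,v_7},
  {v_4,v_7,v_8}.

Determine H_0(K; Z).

Take the total order v_0 < v_1 < v_2 < v_3 < v_4 < v_5 < v_6 < v_7 < v_8 on the vertex set. Then K (dimension 2) consists of the simplices:

  0-simplices (9): [v_0], [v_1], [v_2], [v_3], [v_4], [v_5], [v_6], [v_7], [v_8]
  1-simplices (27): (27 of them)
  2-simplices (18): (18 of them)

so the chain groups are C_0 ≅ Z^9, C_1 ≅ Z^27, C_2 ≅ Z^18.

Boundary ∂_1: C_1 → C_0 sends each edge [p,q] (with p < q) to q − p. For instance
  ∂[v_1,v_8] = [v_8] − [v_1].
As a 9×27 matrix over Z this has rank 8, with invariant factors (1,1,1,1,1,1,1,1).

The boundary map ∂_2: C_2 → C_1 acts by ∂[p,q,r] = [q,r] − [p,r] + [p,q]. For instance
  ∂[v_5,v_7,v_8] = [v_7,v_8] − [v_5,v_8] + [v_5,v_7],
  ∂[v_1,v_5,v_8] = [v_5,v_8] − [v_1,v_8] + [v_1,v_5].
The 27×18 boundary matrix has rank 18 and Smith normal form diag(1,1,1,1,1,1,1,1,1,1,1,1,1,1,1,1,1,2).

From H_k ≅ ker(∂_k) / im(∂_{k+1}) we obtain:

  H_0: rank C_0 − rank ∂_1 = 9 − 8 = 1, and the invariant factors of ∂_1 are all 1, so H_0 = Z.

(K is a triangulation of the Klein bottle.)

H_0 ≅ Z.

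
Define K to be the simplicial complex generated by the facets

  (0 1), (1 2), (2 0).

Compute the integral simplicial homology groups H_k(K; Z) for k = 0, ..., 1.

K has 3 vertices, 3 edges.
rank ∂_0 = 0, rank ∂_1 = 2 ⇒ b_0 = 3 − 0 − 2 = 1; all invariant factors of ∂_1 are 1 so no torsion. So H_0 ≅ Z.
rank ∂_1 = 2, rank ∂_2 = 0 ⇒ b_1 = 3 − 2 − 0 = 1. So H_1 ≅ Z.

H_0 ≅ Z,  H_1 ≅ Z.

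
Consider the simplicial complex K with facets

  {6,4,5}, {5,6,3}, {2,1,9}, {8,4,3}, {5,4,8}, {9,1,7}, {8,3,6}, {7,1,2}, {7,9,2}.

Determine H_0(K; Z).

We work with the vertex ordering 1 < 2 < 3 < 4 < 5 < 6 < 7 < 8 < 9. The simplices of K, each written with vertices in increasing order, are:

  0-simplices (9): [1], [2], [3], [4], [5], [6], [7], [8], [9]
  1-simplices (16): [1,2], [1,7], [1,9], [2,7], [2,9], [3,4], [3,5], [3,6], [3,8], [4,5], [4,6], [4,8], [5,6], [5,8], [6,8], [7,9]
  2-simplices (9): [1,2,7], [1,2,9], [1,7,9], [2,7,9], [3,4,8], [3,5,6], [3,6,8], [4,5,6], [4,5,8]

Hence C_0 ≅ Z^9, C_1 ≅ Z^16, C_2 ≅ Z^9.

The boundary map ∂_1: C_1 → C_0 is given by ∂[p,q] = [q] − [p]. For instance
  ∂[3,5] = [5] − [3].
The resulting 9×16 matrix has rank 7, and its Smith normal form has invariant factors (1,1,1,1,1,1,1).

The boundary map ∂_2: C_2 → C_1 maps a triangle to the signed sum of its edges. For instance
  ∂[3,5,6] = [5,6] − [3,6] + [3,5],
  ∂[1,2,9] = [2,9] − [1,9] + [1,2].
The 16×9 boundary matrix has rank 8 and Smith normal form diag(1,1,1,1,1,1,1,1).

Now H_k = ker ∂_k / im ∂_{k+1}, so:

  H_0: rank C_0 − rank ∂_1 = 9 − 7 = 2, and the invariant factors of ∂_1 are all 1, so H_0 = Z^2.

(K is a triangulation of the disjoint union of the Möbius band and the 2-sphere S^2.)

H_0 = Z^2.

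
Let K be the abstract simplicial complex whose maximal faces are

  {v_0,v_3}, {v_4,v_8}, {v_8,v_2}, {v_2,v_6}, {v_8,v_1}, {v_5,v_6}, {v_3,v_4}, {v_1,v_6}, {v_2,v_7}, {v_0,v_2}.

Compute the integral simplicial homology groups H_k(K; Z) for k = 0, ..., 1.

H_0 = Z,  H_1 = Z^2.

We work with the vertex ordering v_0 < v_1 < v_2 < v_3 < v_4 < v_5 < v_6 < v_7 < v_8. The simplices of K, each written with vertices in increasing order, are:

  0-simplices (9): [v_0], [v_1], [v_2], [v_3], [v_4], [v_5], [v_6], [v_7], [v_8]
  1-simplices (10): [v_0,v_2], [v_0,v_3], [v_1,v_6], [v_1,v_8], [v_2,v_6], [v_2,v_7], [v_2,v_8], [v_3,v_4], [v_4,v_8], [v_5,v_6]

giving chain groups C_0 ≅ Z^9, C_1 ≅ Z^10.

∂_1: C_1 → C_0 is given by ∂[p,q] = [q] − [p]. For instance
  ∂[v_1,v_6] = [v_6] − [v_1].
The 9×10 boundary matrix has rank 8 and Smith normal form diag(1,1,1,1,1,1,1,1).

Now H_k = ker ∂_k / im ∂_{k+1}, so:

  H_0: rank C_0 − rank ∂_1 = 9 − 8 = 1, and the invariant factors of ∂_1 are all 1, so H_0 ≅ Z.
  H_1: rank ker ∂_1 − rank ∂_2 = (10 − 8) − 0 = 2, and there is no ∂_2, so H_1 ≅ Z^2.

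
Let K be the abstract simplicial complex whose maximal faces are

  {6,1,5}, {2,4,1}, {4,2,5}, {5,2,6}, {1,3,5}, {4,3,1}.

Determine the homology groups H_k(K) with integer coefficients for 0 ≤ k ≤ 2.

H_0 ≅ Z,  H_1 ≅ Z,  H_2 = 0.

K has 6 vertices, 12 edges, 6 triangles.
rank ∂_0 = 0, rank ∂_1 = 5 ⇒ b_0 = 6 − 0 − 5 = 1; all invariant factors of ∂_1 are 1 so no torsion. So H_0 = Z.
rank ∂_1 = 5, rank ∂_2 = 6 ⇒ b_1 = 12 − 5 − 6 = 1; all invariant factors of ∂_2 are 1 so no torsion. So H_1 = Z.
rank ∂_2 = 6, rank ∂_3 = 0 ⇒ b_2 = 6 − 6 − 0 = 0. So H_2 = 0.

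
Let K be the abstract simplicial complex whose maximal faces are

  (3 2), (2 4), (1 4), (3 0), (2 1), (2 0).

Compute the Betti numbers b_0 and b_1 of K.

K has 5 vertices, 6 edges.
rank ∂_0 = 0, rank ∂_1 = 4 ⇒ b_0 = 5 − 0 − 4 = 1; all invariant factors of ∂_1 are 1 so no torsion. So H_0 ≅ Z.
rank ∂_1 = 4, rank ∂_2 = 0 ⇒ b_1 = 6 − 4 − 0 = 2. So H_1 ≅ Z^2.

b_0 = 1, b_1 = 2.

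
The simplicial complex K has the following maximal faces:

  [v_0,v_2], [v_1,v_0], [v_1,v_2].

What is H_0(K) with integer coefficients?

H_0 ≅ Z.

Order the vertices as v_0 < v_1 < v_2. Listing each simplex with vertices in this order, K has dimension 1 with simplices:

  0-simplices (3): [v_0], [v_1], [v_2]
  1-simplices (3): [v_0,v_1], [v_0,v_2], [v_1,v_2]

giving chain groups C_0 ≅ Z^3, C_1 ≅ Z^3.

Boundary ∂_1: C_1 → C_0 sends each edge [p,q] (with p < q) to q − p. For instance
  ∂[v_0,v_2] = [v_2] − [v_0].
As a 3×3 matrix over Z this has rank 2, with invariant factors (1,1).

Reading off H_k = ker ∂_k / im ∂_{k+1}:

  H_0: rank C_0 − rank ∂_1 = 3 − 2 = 1, and the invariant factors of ∂_1 are all 1, so H_0 = Z.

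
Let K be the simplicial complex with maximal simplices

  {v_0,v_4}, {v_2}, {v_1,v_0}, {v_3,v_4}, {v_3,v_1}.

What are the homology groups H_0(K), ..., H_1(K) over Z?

K has 5 vertices, 4 edges.
rank ∂_0 = 0, rank ∂_1 = 3 ⇒ b_0 = 5 − 0 − 3 = 2; all invariant factors of ∂_1 are 1 so no torsion. So H_0 ≅ Z^2.
rank ∂_1 = 3, rank ∂_2 = 0 ⇒ b_1 = 4 − 3 − 0 = 1. So H_1 ≅ Z.

H_0 ≅ Z^2,  H_1 ≅ Z.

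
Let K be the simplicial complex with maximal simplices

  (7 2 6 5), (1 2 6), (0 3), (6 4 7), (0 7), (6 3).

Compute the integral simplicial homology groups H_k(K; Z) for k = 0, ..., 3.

We work with the vertex ordering 0 < 1 < 2 < 3 < 4 < 5 < 6 < 7. The simplices of K, each written with vertices in increasing order, are:

  0-simplices (8): [0], [1], [2], [3], [4], [5], [6], [7]
  1-simplices (13): [0,3], [0,7], [1,2], [1,6], [2,5], [2,6], [2,7], [3,6], [4,6], [4,7], [5,6], [5,7], [6,7]
  2-simplices (6): [1,2,6], [2,5,6], [2,5,7], [2,6,7], [4,6,7], [5,6,7]
  3-simplices (1): [2,5,6,7]

so the chain groups are C_0 ≅ Z^8, C_1 ≅ Z^13, C_2 ≅ Z^6, C_3 ≅ Z^1.

Boundary ∂_1: C_1 → C_0 sends each edge [p,q] (with p < q) to q − p.
The 8×13 boundary matrix has rank 7 and Smith normal form diag(1,1,1,1,1,1,1).

Boundary ∂_2: C_2 → C_1 acts by ∂[p,q,r] = [q,r] − [p,r] + [p,q]. For instance
  ∂[2,6,7] = [6,7] − [2,7] + [2,6],
  ∂[1,2,6] = [2,6] − [1,6] + [1,2].
As a 13×6 matrix over Z this has rank 5, with invariant factors (1,1,1,1,1).

The boundary map ∂_3: C_3 → C_2 sends each 3-simplex σ to the alternating sum Σ_i (−1)^i (σ with its i-th vertex removed). For instance
  ∂[2,5,6,7] = [5,6,7] − [2,6,7] + [2,5,7] − [2,5,6].
As a 6×1 matrix over Z this has rank 1, with invariant factors (1).

Now H_k = ker ∂_k / im ∂_{k+1}, so:

  H_0: rank C_0 − rank ∂_1 = 8 − 7 = 1, and the invariant factors of ∂_1 are all 1, so H_0 = Z.
  H_1: rank ker ∂_1 − rank ∂_2 = (13 − 7) − 5 = 1, and the invariant factors of ∂_2 are all 1, so H_1 = Z.
  H_2: rank ker ∂_2 − rank ∂_3 = (6 − 5) − 1 = 0, and the invariant factors of ∂_3 are all 1, so H_2 = 0.
  H_3: rank ker ∂_3 − rank ∂_4 = (1 − 1) − 0 = 0, and there is no ∂_4, so H_3 = 0.

H_0 ≅ Z,  H_1 ≅ Z,  H_2 = 0,  H_3 = 0.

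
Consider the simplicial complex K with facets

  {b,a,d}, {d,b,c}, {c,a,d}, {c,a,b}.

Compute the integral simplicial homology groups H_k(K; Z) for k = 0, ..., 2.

Order the vertices as a < b < c < d. Listing each simplex with vertices in this order, K has dimension 2 with simplices:

  0-simplices (4): a, b, c, d
  1-simplices (6): ab, ac, ad, bc, bd, cd
  2-simplices (4): abc, abd, acd, bcd

Hence C_0 ≅ Z^4, C_1 ≅ Z^6, C_2 ≅ Z^4.

The boundary map ∂_1: C_1 → C_0 is given by ∂[p,q] = [q] − [p]. For instance
  ∂cd = d − c.
The resulting 4×6 matrix has rank 3, and its Smith normal form has invariant factors (1,1,1).

∂_2: C_2 → C_1 acts by ∂[p,q,r] = [q,r] − [p,r] + [p,q]. For instance
  ∂abd = bd − ad + ab,
  ∂acd = cd − ad + ac.
This gives a 6×4 integer matrix of rank 3; reducing to Smith normal form yields diagonal entries (1,1,1).

Now H_k = ker ∂_k / im ∂_{k+1}, so:

  H_0: rank C_0 − rank ∂_1 = 4 − 3 = 1, and the invariant factors of ∂_1 are all 1, so H_0 = Z.
  H_1: rank ker ∂_1 − rank ∂_2 = (6 − 3) − 3 = 0, and the invariant factors of ∂_2 are all 1, so H_1 = 0.
  H_2: rank ker ∂_2 − rank ∂_3 = (4 − 3) − 0 = 1, and there is no ∂_3, so H_2 = Z.

As a check, the Euler characteristic is 4 − 6 + 4 = 2, which agrees with 1 − 0 + 1 = 2.

H_0 ≅ Z,  H_1 = 0,  H_2 ≅ Z.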